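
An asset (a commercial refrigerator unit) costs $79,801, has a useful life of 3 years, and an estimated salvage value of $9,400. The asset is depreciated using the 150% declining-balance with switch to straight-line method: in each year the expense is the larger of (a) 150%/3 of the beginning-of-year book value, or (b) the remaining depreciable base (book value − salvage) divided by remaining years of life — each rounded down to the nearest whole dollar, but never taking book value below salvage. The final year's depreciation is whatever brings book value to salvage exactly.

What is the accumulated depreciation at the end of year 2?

$59,850

Depreciable base = $79,801 − $9,400 = $70,401.
Year 1: DB = ⌊$79,801 × 150%/3⌋ = $39,900; SL = ⌊$70,401/3⌋ = $23,467 → take DB $39,900. Book value $39,901.
Year 2: DB = ⌊$39,901 × 150%/3⌋ = $19,950; SL = ⌊$30,501/2⌋ = $15,250 → take DB $19,950. Book value $19,951.
Accumulated through year 2 = $79,801 − $19,951 = $59,850.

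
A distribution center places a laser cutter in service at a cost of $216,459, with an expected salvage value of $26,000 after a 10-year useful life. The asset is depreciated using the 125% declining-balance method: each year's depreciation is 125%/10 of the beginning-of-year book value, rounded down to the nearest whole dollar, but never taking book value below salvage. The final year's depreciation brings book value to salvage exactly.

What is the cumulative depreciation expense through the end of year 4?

$89,573

Depreciable base = $216,459 − $26,000 = $190,459.
Year 1: ⌊$216,459 × 125%/10⌋ = $27,057. Book value $189,402.
Year 2: ⌊$189,402 × 125%/10⌋ = $23,675. Book value $165,727.
Year 3: ⌊$165,727 × 125%/10⌋ = $20,715. Book value $145,012.
Year 4: ⌊$145,012 × 125%/10⌋ = $18,126. Book value $126,886.
Accumulated through year 4 = $216,459 − $126,886 = $89,573.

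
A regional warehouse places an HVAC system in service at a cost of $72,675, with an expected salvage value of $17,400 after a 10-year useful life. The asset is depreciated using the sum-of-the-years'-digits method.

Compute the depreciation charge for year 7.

$4,020

Depreciable base = $72,675 − $17,400 = $55,275.
Sum of the years' digits = 10+9+8+7+6+5+4+3+2+1 = 55.
Year 1: $55,275 × 10/55 = $10,050. Book value $62,625.
Year 2: $55,275 × 9/55 = $9,045. Book value $53,580.
Year 3: $55,275 × 8/55 = $8,040. Book value $45,540.
Year 4: $55,275 × 7/55 = $7,035. Book value $38,505.
Year 5: $55,275 × 6/55 = $6,030. Book value $32,475.
Year 6: $55,275 × 5/55 = $5,025. Book value $27,450.
Year 7: $55,275 × 4/55 = $4,020. Book value $23,430.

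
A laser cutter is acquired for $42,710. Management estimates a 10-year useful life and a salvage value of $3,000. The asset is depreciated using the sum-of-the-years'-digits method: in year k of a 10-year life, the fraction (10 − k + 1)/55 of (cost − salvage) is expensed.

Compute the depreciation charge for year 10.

Depreciable base = $42,710 − $3,000 = $39,710.
Sum of the years' digits = 10+9+8+7+6+5+4+3+2+1 = 55.
Year 1: $39,710 × 10/55 = $7,220. Book value $35,490.
Year 2: $39,710 × 9/55 = $6,498. Book value $28,992.
Year 3: $39,710 × 8/55 = $5,776. Book value $23,216.
Year 4: $39,710 × 7/55 = $5,054. Book value $18,162.
Year 5: $39,710 × 6/55 = $4,332. Book value $13,830.
Year 6: $39,710 × 5/55 = $3,610. Book value $10,220.
Year 7: $39,710 × 4/55 = $2,888. Book value $7,332.
Year 8: $39,710 × 3/55 = $2,166. Book value $5,166.
Year 9: $39,710 × 2/55 = $1,444. Book value $3,722.
Year 10: $39,710 × 1/55 = $722. Book value $3,000.

$722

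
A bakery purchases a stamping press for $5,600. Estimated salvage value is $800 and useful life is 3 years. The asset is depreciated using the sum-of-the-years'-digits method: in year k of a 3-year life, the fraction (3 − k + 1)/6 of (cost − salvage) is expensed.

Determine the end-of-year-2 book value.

Depreciable base = $5,600 − $800 = $4,800.
Sum of the years' digits = 3+2+1 = 6.
Year 1: $4,800 × 3/6 = $2,400. Book value $3,200.
Year 2: $4,800 × 2/6 = $1,600. Book value $1,600.

$1,600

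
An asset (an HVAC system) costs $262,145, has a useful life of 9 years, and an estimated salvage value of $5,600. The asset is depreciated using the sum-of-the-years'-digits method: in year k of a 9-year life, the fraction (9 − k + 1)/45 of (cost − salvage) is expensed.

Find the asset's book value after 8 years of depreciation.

Depreciable base = $262,145 − $5,600 = $256,545.
Sum of the years' digits = 9+8+7+6+5+4+3+2+1 = 45.
Year 1: $256,545 × 9/45 = $51,309. Book value $210,836.
Year 2: $256,545 × 8/45 = $45,608. Book value $165,228.
Year 3: $256,545 × 7/45 = $39,907. Book value $125,321.
Year 4: $256,545 × 6/45 = $34,206. Book value $91,115.
Year 5: $256,545 × 5/45 = $28,505. Book value $62,610.
Year 6: $256,545 × 4/45 = $22,804. Book value $39,806.
Year 7: $256,545 × 3/45 = $17,103. Book value $22,703.
Year 8: $256,545 × 2/45 = $11,402. Book value $11,301.

$11,301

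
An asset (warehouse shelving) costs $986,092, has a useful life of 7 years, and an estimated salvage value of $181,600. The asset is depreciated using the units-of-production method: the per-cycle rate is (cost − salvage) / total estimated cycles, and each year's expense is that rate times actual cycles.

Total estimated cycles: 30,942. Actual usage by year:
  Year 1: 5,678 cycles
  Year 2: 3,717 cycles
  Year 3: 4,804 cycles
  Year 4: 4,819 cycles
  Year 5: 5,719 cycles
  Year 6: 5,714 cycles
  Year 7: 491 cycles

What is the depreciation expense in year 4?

$125,294

Depreciable base = $986,092 − $181,600 = $804,492.
Rate = $804,492 / 30,942 cycles = $26 per cycle.
Year 1: 5,678 × $26 = $147,628. Book value $838,464.
Year 2: 3,717 × $26 = $96,642. Book value $741,822.
Year 3: 4,804 × $26 = $124,904. Book value $616,918.
Year 4: 4,819 × $26 = $125,294. Book value $491,624.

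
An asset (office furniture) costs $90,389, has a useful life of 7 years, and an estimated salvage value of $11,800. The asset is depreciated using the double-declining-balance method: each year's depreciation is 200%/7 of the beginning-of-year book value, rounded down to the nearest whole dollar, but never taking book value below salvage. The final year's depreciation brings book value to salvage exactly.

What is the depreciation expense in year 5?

Depreciable base = $90,389 − $11,800 = $78,589.
Year 1: ⌊$90,389 × 200%/7⌋ = $25,825. Book value $64,564.
Year 2: ⌊$64,564 × 200%/7⌋ = $18,446. Book value $46,118.
Year 3: ⌊$46,118 × 200%/7⌋ = $13,176. Book value $32,942.
Year 4: ⌊$32,942 × 200%/7⌋ = $9,412. Book value $23,530.
Year 5: ⌊$23,530 × 200%/7⌋ = $6,722. Book value $16,808.

$6,722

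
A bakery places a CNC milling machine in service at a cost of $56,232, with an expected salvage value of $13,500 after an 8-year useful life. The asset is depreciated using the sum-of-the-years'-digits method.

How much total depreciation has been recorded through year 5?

Depreciable base = $56,232 − $13,500 = $42,732.
Sum of the years' digits = 8+7+6+5+4+3+2+1 = 36.
Year 1: $42,732 × 8/36 = $9,496. Book value $46,736.
Year 2: $42,732 × 7/36 = $8,309. Book value $38,427.
Year 3: $42,732 × 6/36 = $7,122. Book value $31,305.
Year 4: $42,732 × 5/36 = $5,935. Book value $25,370.
Year 5: $42,732 × 4/36 = $4,748. Book value $20,622.
Accumulated through year 5 = $56,232 − $20,622 = $35,610.

$35,610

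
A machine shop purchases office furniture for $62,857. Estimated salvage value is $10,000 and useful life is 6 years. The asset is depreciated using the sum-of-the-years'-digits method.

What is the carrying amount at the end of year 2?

Depreciable base = $62,857 − $10,000 = $52,857.
Sum of the years' digits = 6+5+4+3+2+1 = 21.
Year 1: $52,857 × 6/21 = $15,102. Book value $47,755.
Year 2: $52,857 × 5/21 = $12,585. Book value $35,170.

$35,170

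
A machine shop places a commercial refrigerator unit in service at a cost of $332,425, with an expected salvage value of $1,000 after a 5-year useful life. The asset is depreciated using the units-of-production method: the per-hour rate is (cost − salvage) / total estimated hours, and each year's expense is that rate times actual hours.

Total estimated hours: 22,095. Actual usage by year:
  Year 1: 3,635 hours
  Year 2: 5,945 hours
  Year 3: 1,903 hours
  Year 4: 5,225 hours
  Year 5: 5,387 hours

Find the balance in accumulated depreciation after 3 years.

$172,245

Depreciable base = $332,425 − $1,000 = $331,425.
Rate = $331,425 / 22,095 hours = $15 per hour.
Year 1: 3,635 × $15 = $54,525. Book value $277,900.
Year 2: 5,945 × $15 = $89,175. Book value $188,725.
Year 3: 1,903 × $15 = $28,545. Book value $160,180.
Accumulated through year 3 = $332,425 − $160,180 = $172,245.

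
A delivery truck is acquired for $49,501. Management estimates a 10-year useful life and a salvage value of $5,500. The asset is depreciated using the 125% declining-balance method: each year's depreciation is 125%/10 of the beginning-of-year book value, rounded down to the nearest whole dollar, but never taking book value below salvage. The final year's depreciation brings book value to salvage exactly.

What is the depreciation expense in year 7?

Depreciable base = $49,501 − $5,500 = $44,001.
Year 1: ⌊$49,501 × 125%/10⌋ = $6,187. Book value $43,314.
Year 2: ⌊$43,314 × 125%/10⌋ = $5,414. Book value $37,900.
Year 3: ⌊$37,900 × 125%/10⌋ = $4,737. Book value $33,163.
Year 4: ⌊$33,163 × 125%/10⌋ = $4,145. Book value $29,018.
Year 5: ⌊$29,018 × 125%/10⌋ = $3,627. Book value $25,391.
Year 6: ⌊$25,391 × 125%/10⌋ = $3,173. Book value $22,218.
Year 7: ⌊$22,218 × 125%/10⌋ = $2,777. Book value $19,441.

$2,777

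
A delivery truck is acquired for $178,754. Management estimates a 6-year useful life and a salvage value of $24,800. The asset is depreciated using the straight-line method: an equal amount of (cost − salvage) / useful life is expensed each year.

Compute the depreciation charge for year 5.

$25,659

Depreciable base = $178,754 − $24,800 = $153,954.
Annual expense = $153,954 / 6 = $25,659.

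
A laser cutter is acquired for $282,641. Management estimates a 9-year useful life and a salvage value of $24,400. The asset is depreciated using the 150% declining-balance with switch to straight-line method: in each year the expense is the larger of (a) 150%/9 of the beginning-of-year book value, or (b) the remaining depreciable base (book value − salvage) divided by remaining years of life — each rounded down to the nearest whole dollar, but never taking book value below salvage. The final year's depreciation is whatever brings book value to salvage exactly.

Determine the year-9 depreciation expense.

Depreciable base = $282,641 − $24,400 = $258,241.
Year 1: DB = ⌊$282,641 × 150%/9⌋ = $47,106; SL = ⌊$258,241/9⌋ = $28,693 → take DB $47,106. Book value $235,535.
Year 2: DB = ⌊$235,535 × 150%/9⌋ = $39,255; SL = ⌊$211,135/8⌋ = $26,391 → take DB $39,255. Book value $196,280.
Year 3: DB = ⌊$196,280 × 150%/9⌋ = $32,713; SL = ⌊$171,880/7⌋ = $24,554 → take DB $32,713. Book value $163,567.
Year 4: DB = ⌊$163,567 × 150%/9⌋ = $27,261; SL = ⌊$139,167/6⌋ = $23,194 → take DB $27,261. Book value $136,306.
Year 5: DB = ⌊$136,306 × 150%/9⌋ = $22,717; SL = ⌊$111,906/5⌋ = $22,381 → take DB $22,717. Book value $113,589.
Year 6: DB = ⌊$113,589 × 150%/9⌋ = $18,931; SL = ⌊$89,189/4⌋ = $22,297 → take SL $22,297. Book value $91,292.
Year 7: DB = ⌊$91,292 × 150%/9⌋ = $15,215; SL = ⌊$66,892/3⌋ = $22,297 → take SL $22,297. Book value $68,995.
Year 8: DB = ⌊$68,995 × 150%/9⌋ = $11,499; SL = ⌊$44,595/2⌋ = $22,297 → take SL $22,297. Book value $46,698.
Year 9 (final): $46,698 − $24,400 = $22,298. Book value $24,400.

$22,298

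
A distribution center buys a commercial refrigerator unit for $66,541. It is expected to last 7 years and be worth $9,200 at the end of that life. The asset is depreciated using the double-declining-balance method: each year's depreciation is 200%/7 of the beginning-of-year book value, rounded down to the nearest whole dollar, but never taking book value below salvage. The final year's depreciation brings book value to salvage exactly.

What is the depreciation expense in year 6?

Depreciable base = $66,541 − $9,200 = $57,341.
Year 1: ⌊$66,541 × 200%/7⌋ = $19,011. Book value $47,530.
Year 2: ⌊$47,530 × 200%/7⌋ = $13,580. Book value $33,950.
Year 3: ⌊$33,950 × 200%/7⌋ = $9,700. Book value $24,250.
Year 4: ⌊$24,250 × 200%/7⌋ = $6,928. Book value $17,322.
Year 5: ⌊$17,322 × 200%/7⌋ = $4,949. Book value $12,373.
Year 6: ⌊$12,373 × 200%/7⌋ = $3,535, capped at $3,173. Book value $9,200.

$3,173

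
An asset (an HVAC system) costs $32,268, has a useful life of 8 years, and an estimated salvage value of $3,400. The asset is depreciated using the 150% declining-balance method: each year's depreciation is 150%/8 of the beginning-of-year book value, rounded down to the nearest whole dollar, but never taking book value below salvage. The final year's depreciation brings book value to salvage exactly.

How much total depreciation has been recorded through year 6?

Depreciable base = $32,268 − $3,400 = $28,868.
Year 1: ⌊$32,268 × 150%/8⌋ = $6,050. Book value $26,218.
Year 2: ⌊$26,218 × 150%/8⌋ = $4,915. Book value $21,303.
Year 3: ⌊$21,303 × 150%/8⌋ = $3,994. Book value $17,309.
Year 4: ⌊$17,309 × 150%/8⌋ = $3,245. Book value $14,064.
Year 5: ⌊$14,064 × 150%/8⌋ = $2,637. Book value $11,427.
Year 6: ⌊$11,427 × 150%/8⌋ = $2,142. Book value $9,285.
Accumulated through year 6 = $32,268 − $9,285 = $22,983.

$22,983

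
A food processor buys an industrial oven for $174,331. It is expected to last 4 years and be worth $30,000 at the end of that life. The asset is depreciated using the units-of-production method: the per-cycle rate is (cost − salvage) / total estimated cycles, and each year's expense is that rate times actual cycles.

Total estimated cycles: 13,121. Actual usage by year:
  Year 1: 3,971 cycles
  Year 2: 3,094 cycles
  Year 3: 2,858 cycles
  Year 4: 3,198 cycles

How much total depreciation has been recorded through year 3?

$109,153

Depreciable base = $174,331 − $30,000 = $144,331.
Rate = $144,331 / 13,121 cycles = $11 per cycle.
Year 1: 3,971 × $11 = $43,681. Book value $130,650.
Year 2: 3,094 × $11 = $34,034. Book value $96,616.
Year 3: 2,858 × $11 = $31,438. Book value $65,178.
Accumulated through year 3 = $174,331 − $65,178 = $109,153.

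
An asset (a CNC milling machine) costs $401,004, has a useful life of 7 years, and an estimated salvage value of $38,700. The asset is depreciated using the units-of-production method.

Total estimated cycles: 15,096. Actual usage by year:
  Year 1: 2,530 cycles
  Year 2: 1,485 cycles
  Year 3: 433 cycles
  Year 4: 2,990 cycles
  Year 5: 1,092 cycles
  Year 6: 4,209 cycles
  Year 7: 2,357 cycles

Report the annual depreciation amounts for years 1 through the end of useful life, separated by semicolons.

$60,720; $35,640; $10,392; $71,760; $26,208; $101,016; $56,568

Depreciable base = $401,004 − $38,700 = $362,304.
Rate = $362,304 / 15,096 cycles = $24 per cycle.
Year 1: 2,530 × $24 = $60,720. Book value $340,284.
Year 2: 1,485 × $24 = $35,640. Book value $304,644.
Year 3: 433 × $24 = $10,392. Book value $294,252.
Year 4: 2,990 × $24 = $71,760. Book value $222,492.
Year 5: 1,092 × $24 = $26,208. Book value $196,284.
Year 6: 4,209 × $24 = $101,016. Book value $95,268.
Year 7: 2,357 × $24 = $56,568. Book value $38,700.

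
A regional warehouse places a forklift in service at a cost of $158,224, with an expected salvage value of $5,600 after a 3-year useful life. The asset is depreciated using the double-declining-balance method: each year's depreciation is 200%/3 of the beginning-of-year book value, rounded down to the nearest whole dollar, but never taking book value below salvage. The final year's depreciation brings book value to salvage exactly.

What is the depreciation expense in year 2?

$35,161

Depreciable base = $158,224 − $5,600 = $152,624.
Year 1: ⌊$158,224 × 200%/3⌋ = $105,482. Book value $52,742.
Year 2: ⌊$52,742 × 200%/3⌋ = $35,161. Book value $17,581.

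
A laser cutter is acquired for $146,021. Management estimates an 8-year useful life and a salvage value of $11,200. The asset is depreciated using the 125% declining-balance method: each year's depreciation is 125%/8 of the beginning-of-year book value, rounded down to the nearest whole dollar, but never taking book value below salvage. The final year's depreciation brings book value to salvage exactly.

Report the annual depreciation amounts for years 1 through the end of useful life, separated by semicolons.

$22,815; $19,250; $16,243; $13,705; $11,563; $9,757; $8,232; $33,256

Depreciable base = $146,021 − $11,200 = $134,821.
Year 1: ⌊$146,021 × 125%/8⌋ = $22,815. Book value $123,206.
Year 2: ⌊$123,206 × 125%/8⌋ = $19,250. Book value $103,956.
Year 3: ⌊$103,956 × 125%/8⌋ = $16,243. Book value $87,713.
Year 4: ⌊$87,713 × 125%/8⌋ = $13,705. Book value $74,008.
Year 5: ⌊$74,008 × 125%/8⌋ = $11,563. Book value $62,445.
Year 6: ⌊$62,445 × 125%/8⌋ = $9,757. Book value $52,688.
Year 7: ⌊$52,688 × 125%/8⌋ = $8,232. Book value $44,456.
Year 8 (final): $44,456 − $11,200 = $33,256. Book value $11,200.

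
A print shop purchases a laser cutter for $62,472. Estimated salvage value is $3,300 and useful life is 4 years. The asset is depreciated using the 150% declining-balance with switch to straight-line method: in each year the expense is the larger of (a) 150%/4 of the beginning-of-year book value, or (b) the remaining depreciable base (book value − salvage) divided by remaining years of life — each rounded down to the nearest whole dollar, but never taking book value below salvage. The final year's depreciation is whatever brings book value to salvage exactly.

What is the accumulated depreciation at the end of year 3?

$48,620

Depreciable base = $62,472 − $3,300 = $59,172.
Year 1: DB = ⌊$62,472 × 150%/4⌋ = $23,427; SL = ⌊$59,172/4⌋ = $14,793 → take DB $23,427. Book value $39,045.
Year 2: DB = ⌊$39,045 × 150%/4⌋ = $14,641; SL = ⌊$35,745/3⌋ = $11,915 → take DB $14,641. Book value $24,404.
Year 3: DB = ⌊$24,404 × 150%/4⌋ = $9,151; SL = ⌊$21,104/2⌋ = $10,552 → take SL $10,552. Book value $13,852.
Accumulated through year 3 = $62,472 − $13,852 = $48,620.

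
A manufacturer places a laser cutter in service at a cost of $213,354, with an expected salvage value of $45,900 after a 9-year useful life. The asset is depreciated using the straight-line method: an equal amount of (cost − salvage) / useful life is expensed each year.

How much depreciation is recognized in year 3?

Depreciable base = $213,354 − $45,900 = $167,454.
Annual expense = $167,454 / 9 = $18,606.

$18,606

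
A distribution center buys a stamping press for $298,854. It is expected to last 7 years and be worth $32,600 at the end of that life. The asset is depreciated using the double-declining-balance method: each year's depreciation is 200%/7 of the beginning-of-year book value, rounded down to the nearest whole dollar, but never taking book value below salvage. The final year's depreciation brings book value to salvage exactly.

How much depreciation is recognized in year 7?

Depreciable base = $298,854 − $32,600 = $266,254.
Year 1: ⌊$298,854 × 200%/7⌋ = $85,386. Book value $213,468.
Year 2: ⌊$213,468 × 200%/7⌋ = $60,990. Book value $152,478.
Year 3: ⌊$152,478 × 200%/7⌋ = $43,565. Book value $108,913.
Year 4: ⌊$108,913 × 200%/7⌋ = $31,118. Book value $77,795.
Year 5: ⌊$77,795 × 200%/7⌋ = $22,227. Book value $55,568.
Year 6: ⌊$55,568 × 200%/7⌋ = $15,876. Book value $39,692.
Year 7 (final): $39,692 − $32,600 = $7,092. Book value $32,600.

$7,092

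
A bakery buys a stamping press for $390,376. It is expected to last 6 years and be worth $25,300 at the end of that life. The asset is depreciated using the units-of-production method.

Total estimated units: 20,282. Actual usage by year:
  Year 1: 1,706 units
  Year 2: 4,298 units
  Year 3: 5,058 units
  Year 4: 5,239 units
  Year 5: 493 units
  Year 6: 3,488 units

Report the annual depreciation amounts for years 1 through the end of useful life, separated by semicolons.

$30,708; $77,364; $91,044; $94,302; $8,874; $62,784

Depreciable base = $390,376 − $25,300 = $365,076.
Rate = $365,076 / 20,282 units = $18 per unit.
Year 1: 1,706 × $18 = $30,708. Book value $359,668.
Year 2: 4,298 × $18 = $77,364. Book value $282,304.
Year 3: 5,058 × $18 = $91,044. Book value $191,260.
Year 4: 5,239 × $18 = $94,302. Book value $96,958.
Year 5: 493 × $18 = $8,874. Book value $88,084.
Year 6: 3,488 × $18 = $62,784. Book value $25,300.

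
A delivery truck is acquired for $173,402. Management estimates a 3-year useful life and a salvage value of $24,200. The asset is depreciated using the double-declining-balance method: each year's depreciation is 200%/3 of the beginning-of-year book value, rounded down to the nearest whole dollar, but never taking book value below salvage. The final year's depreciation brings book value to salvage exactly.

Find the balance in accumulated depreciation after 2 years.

$149,202

Depreciable base = $173,402 − $24,200 = $149,202.
Year 1: ⌊$173,402 × 200%/3⌋ = $115,601. Book value $57,801.
Year 2: ⌊$57,801 × 200%/3⌋ = $38,534, capped at $33,601. Book value $24,200.
Accumulated through year 2 = $173,402 − $24,200 = $149,202.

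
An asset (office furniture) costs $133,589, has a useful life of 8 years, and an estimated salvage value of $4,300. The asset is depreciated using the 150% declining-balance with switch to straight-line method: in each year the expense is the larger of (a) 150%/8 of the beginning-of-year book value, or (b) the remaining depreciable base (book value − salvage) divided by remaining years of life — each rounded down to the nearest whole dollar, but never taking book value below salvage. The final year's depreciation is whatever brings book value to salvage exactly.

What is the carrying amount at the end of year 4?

$58,185

Depreciable base = $133,589 − $4,300 = $129,289.
Year 1: DB = ⌊$133,589 × 150%/8⌋ = $25,047; SL = ⌊$129,289/8⌋ = $16,161 → take DB $25,047. Book value $108,542.
Year 2: DB = ⌊$108,542 × 150%/8⌋ = $20,351; SL = ⌊$104,242/7⌋ = $14,891 → take DB $20,351. Book value $88,191.
Year 3: DB = ⌊$88,191 × 150%/8⌋ = $16,535; SL = ⌊$83,891/6⌋ = $13,981 → take DB $16,535. Book value $71,656.
Year 4: DB = ⌊$71,656 × 150%/8⌋ = $13,435; SL = ⌊$67,356/5⌋ = $13,471 → take SL $13,471. Book value $58,185.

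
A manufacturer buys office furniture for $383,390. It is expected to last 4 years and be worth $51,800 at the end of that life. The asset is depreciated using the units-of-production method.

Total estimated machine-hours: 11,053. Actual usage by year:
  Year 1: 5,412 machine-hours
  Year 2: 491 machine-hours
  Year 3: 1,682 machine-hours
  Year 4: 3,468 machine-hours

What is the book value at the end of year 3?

$155,840

Depreciable base = $383,390 − $51,800 = $331,590.
Rate = $331,590 / 11,053 machine-hours = $30 per machine-hour.
Year 1: 5,412 × $30 = $162,360. Book value $221,030.
Year 2: 491 × $30 = $14,730. Book value $206,300.
Year 3: 1,682 × $30 = $50,460. Book value $155,840.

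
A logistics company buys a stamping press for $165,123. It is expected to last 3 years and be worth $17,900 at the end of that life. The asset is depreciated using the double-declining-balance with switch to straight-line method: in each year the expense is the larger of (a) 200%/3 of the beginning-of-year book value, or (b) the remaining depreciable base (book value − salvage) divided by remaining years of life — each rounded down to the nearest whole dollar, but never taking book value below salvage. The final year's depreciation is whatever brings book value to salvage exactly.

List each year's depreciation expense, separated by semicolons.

$110,082; $36,694; $447

Depreciable base = $165,123 − $17,900 = $147,223.
Year 1: DB = ⌊$165,123 × 200%/3⌋ = $110,082; SL = ⌊$147,223/3⌋ = $49,074 → take DB $110,082. Book value $55,041.
Year 2: DB = ⌊$55,041 × 200%/3⌋ = $36,694; SL = ⌊$37,141/2⌋ = $18,570 → take DB $36,694. Book value $18,347.
Year 3 (final): $18,347 − $17,900 = $447. Book value $17,900.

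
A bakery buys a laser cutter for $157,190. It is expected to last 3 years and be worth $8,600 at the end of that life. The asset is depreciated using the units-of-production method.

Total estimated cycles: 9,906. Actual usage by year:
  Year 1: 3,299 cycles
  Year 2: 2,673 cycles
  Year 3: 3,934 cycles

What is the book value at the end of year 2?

$67,610

Depreciable base = $157,190 − $8,600 = $148,590.
Rate = $148,590 / 9,906 cycles = $15 per cycle.
Year 1: 3,299 × $15 = $49,485. Book value $107,705.
Year 2: 2,673 × $15 = $40,095. Book value $67,610.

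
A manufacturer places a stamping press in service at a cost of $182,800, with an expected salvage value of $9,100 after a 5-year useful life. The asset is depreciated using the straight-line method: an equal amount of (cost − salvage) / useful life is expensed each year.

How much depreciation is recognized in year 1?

Depreciable base = $182,800 − $9,100 = $173,700.
Annual expense = $173,700 / 5 = $34,740.

$34,740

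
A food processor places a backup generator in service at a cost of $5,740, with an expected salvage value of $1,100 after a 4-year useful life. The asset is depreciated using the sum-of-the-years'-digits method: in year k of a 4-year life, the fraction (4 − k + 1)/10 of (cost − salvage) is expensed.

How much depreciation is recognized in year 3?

$928

Depreciable base = $5,740 − $1,100 = $4,640.
Sum of the years' digits = 4+3+2+1 = 10.
Year 1: $4,640 × 4/10 = $1,856. Book value $3,884.
Year 2: $4,640 × 3/10 = $1,392. Book value $2,492.
Year 3: $4,640 × 2/10 = $928. Book value $1,564.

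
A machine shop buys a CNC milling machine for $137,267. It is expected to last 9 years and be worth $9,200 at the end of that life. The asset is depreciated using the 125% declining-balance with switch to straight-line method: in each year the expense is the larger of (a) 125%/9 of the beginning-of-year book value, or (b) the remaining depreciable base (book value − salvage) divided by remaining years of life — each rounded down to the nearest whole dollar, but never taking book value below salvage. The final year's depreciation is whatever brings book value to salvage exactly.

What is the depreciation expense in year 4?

Depreciable base = $137,267 − $9,200 = $128,067.
Year 1: DB = ⌊$137,267 × 125%/9⌋ = $19,064; SL = ⌊$128,067/9⌋ = $14,229 → take DB $19,064. Book value $118,203.
Year 2: DB = ⌊$118,203 × 125%/9⌋ = $16,417; SL = ⌊$109,003/8⌋ = $13,625 → take DB $16,417. Book value $101,786.
Year 3: DB = ⌊$101,786 × 125%/9⌋ = $14,136; SL = ⌊$92,586/7⌋ = $13,226 → take DB $14,136. Book value $87,650.
Year 4: DB = ⌊$87,650 × 125%/9⌋ = $12,173; SL = ⌊$78,450/6⌋ = $13,075 → take SL $13,075. Book value $74,575.

$13,075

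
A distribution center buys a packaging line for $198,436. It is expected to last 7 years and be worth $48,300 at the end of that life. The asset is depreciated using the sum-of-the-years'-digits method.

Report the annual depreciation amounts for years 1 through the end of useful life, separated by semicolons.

Depreciable base = $198,436 − $48,300 = $150,136.
Sum of the years' digits = 7+6+5+4+3+2+1 = 28.
Year 1: $150,136 × 7/28 = $37,534. Book value $160,902.
Year 2: $150,136 × 6/28 = $32,172. Book value $128,730.
Year 3: $150,136 × 5/28 = $26,810. Book value $101,920.
Year 4: $150,136 × 4/28 = $21,448. Book value $80,472.
Year 5: $150,136 × 3/28 = $16,086. Book value $64,386.
Year 6: $150,136 × 2/28 = $10,724. Book value $53,662.
Year 7: $150,136 × 1/28 = $5,362. Book value $48,300.

$37,534; $32,172; $26,810; $21,448; $16,086; $10,724; $5,362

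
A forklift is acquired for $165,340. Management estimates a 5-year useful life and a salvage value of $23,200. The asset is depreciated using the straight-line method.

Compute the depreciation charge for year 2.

Depreciable base = $165,340 − $23,200 = $142,140.
Annual expense = $142,140 / 5 = $28,428.

$28,428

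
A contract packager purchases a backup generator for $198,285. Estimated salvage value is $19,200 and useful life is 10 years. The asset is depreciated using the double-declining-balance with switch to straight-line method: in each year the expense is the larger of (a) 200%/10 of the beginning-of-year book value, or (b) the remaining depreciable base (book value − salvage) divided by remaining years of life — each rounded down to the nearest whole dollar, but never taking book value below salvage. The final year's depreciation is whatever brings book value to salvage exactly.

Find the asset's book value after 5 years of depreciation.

Depreciable base = $198,285 − $19,200 = $179,085.
Year 1: DB = ⌊$198,285 × 200%/10⌋ = $39,657; SL = ⌊$179,085/10⌋ = $17,908 → take DB $39,657. Book value $158,628.
Year 2: DB = ⌊$158,628 × 200%/10⌋ = $31,725; SL = ⌊$139,428/9⌋ = $15,492 → take DB $31,725. Book value $126,903.
Year 3: DB = ⌊$126,903 × 200%/10⌋ = $25,380; SL = ⌊$107,703/8⌋ = $13,462 → take DB $25,380. Book value $101,523.
Year 4: DB = ⌊$101,523 × 200%/10⌋ = $20,304; SL = ⌊$82,323/7⌋ = $11,760 → take DB $20,304. Book value $81,219.
Year 5: DB = ⌊$81,219 × 200%/10⌋ = $16,243; SL = ⌊$62,019/6⌋ = $10,336 → take DB $16,243. Book value $64,976.

$64,976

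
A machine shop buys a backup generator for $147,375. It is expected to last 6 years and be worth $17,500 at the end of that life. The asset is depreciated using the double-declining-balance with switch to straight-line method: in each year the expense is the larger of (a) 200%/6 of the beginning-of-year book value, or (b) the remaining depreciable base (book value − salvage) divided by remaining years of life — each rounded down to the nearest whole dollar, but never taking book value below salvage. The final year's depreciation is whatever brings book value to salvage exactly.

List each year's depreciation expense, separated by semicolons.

$49,125; $32,750; $21,833; $14,555; $9,704; $1,908

Depreciable base = $147,375 − $17,500 = $129,875.
Year 1: DB = ⌊$147,375 × 200%/6⌋ = $49,125; SL = ⌊$129,875/6⌋ = $21,645 → take DB $49,125. Book value $98,250.
Year 2: DB = ⌊$98,250 × 200%/6⌋ = $32,750; SL = ⌊$80,750/5⌋ = $16,150 → take DB $32,750. Book value $65,500.
Year 3: DB = ⌊$65,500 × 200%/6⌋ = $21,833; SL = ⌊$48,000/4⌋ = $12,000 → take DB $21,833. Book value $43,667.
Year 4: DB = ⌊$43,667 × 200%/6⌋ = $14,555; SL = ⌊$26,167/3⌋ = $8,722 → take DB $14,555. Book value $29,112.
Year 5: DB = ⌊$29,112 × 200%/6⌋ = $9,704; SL = ⌊$11,612/2⌋ = $5,806 → take DB $9,704. Book value $19,408.
Year 6 (final): $19,408 − $17,500 = $1,908. Book value $17,500.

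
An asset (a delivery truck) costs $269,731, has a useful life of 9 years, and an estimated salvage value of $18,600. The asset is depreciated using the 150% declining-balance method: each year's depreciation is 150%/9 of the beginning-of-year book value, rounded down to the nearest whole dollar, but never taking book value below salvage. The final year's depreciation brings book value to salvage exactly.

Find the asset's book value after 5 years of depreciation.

Depreciable base = $269,731 − $18,600 = $251,131.
Year 1: ⌊$269,731 × 150%/9⌋ = $44,955. Book value $224,776.
Year 2: ⌊$224,776 × 150%/9⌋ = $37,462. Book value $187,314.
Year 3: ⌊$187,314 × 150%/9⌋ = $31,219. Book value $156,095.
Year 4: ⌊$156,095 × 150%/9⌋ = $26,015. Book value $130,080.
Year 5: ⌊$130,080 × 150%/9⌋ = $21,680. Book value $108,400.

$108,400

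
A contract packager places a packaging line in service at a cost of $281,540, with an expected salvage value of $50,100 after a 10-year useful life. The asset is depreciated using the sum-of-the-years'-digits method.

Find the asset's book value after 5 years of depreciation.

Depreciable base = $281,540 − $50,100 = $231,440.
Sum of the years' digits = 10+9+8+7+6+5+4+3+2+1 = 55.
Year 1: $231,440 × 10/55 = $42,080. Book value $239,460.
Year 2: $231,440 × 9/55 = $37,872. Book value $201,588.
Year 3: $231,440 × 8/55 = $33,664. Book value $167,924.
Year 4: $231,440 × 7/55 = $29,456. Book value $138,468.
Year 5: $231,440 × 6/55 = $25,248. Book value $113,220.

$113,220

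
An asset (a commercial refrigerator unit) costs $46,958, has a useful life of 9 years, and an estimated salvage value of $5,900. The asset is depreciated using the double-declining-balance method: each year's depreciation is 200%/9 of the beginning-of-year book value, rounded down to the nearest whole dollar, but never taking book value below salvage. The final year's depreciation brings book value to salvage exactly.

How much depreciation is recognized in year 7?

$2,310

Depreciable base = $46,958 − $5,900 = $41,058.
Year 1: ⌊$46,958 × 200%/9⌋ = $10,435. Book value $36,523.
Year 2: ⌊$36,523 × 200%/9⌋ = $8,116. Book value $28,407.
Year 3: ⌊$28,407 × 200%/9⌋ = $6,312. Book value $22,095.
Year 4: ⌊$22,095 × 200%/9⌋ = $4,910. Book value $17,185.
Year 5: ⌊$17,185 × 200%/9⌋ = $3,818. Book value $13,367.
Year 6: ⌊$13,367 × 200%/9⌋ = $2,970. Book value $10,397.
Year 7: ⌊$10,397 × 200%/9⌋ = $2,310. Book value $8,087.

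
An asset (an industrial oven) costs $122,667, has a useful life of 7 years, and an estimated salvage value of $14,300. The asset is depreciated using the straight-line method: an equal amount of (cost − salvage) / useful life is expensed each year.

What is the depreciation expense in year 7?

$15,481

Depreciable base = $122,667 − $14,300 = $108,367.
Annual expense = $108,367 / 7 = $15,481.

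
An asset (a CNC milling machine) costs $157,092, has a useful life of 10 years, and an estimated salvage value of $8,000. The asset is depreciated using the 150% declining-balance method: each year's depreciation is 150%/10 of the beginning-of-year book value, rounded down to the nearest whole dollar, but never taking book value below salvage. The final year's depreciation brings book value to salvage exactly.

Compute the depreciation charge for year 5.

Depreciable base = $157,092 − $8,000 = $149,092.
Year 1: ⌊$157,092 × 150%/10⌋ = $23,563. Book value $133,529.
Year 2: ⌊$133,529 × 150%/10⌋ = $20,029. Book value $113,500.
Year 3: ⌊$113,500 × 150%/10⌋ = $17,025. Book value $96,475.
Year 4: ⌊$96,475 × 150%/10⌋ = $14,471. Book value $82,004.
Year 5: ⌊$82,004 × 150%/10⌋ = $12,300. Book value $69,704.

$12,300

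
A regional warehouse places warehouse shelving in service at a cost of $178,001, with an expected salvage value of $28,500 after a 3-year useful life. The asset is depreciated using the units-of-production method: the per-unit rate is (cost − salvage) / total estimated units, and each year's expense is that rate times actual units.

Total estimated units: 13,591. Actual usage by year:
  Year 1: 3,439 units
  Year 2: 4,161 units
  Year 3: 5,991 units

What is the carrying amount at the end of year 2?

Depreciable base = $178,001 − $28,500 = $149,501.
Rate = $149,501 / 13,591 units = $11 per unit.
Year 1: 3,439 × $11 = $37,829. Book value $140,172.
Year 2: 4,161 × $11 = $45,771. Book value $94,401.

$94,401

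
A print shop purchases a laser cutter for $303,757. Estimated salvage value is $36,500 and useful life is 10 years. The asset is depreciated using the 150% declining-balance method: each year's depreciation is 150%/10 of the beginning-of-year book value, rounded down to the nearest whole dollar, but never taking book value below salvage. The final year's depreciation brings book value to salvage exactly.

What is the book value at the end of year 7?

Depreciable base = $303,757 − $36,500 = $267,257.
Year 1: ⌊$303,757 × 150%/10⌋ = $45,563. Book value $258,194.
Year 2: ⌊$258,194 × 150%/10⌋ = $38,729. Book value $219,465.
Year 3: ⌊$219,465 × 150%/10⌋ = $32,919. Book value $186,546.
Year 4: ⌊$186,546 × 150%/10⌋ = $27,981. Book value $158,565.
Year 5: ⌊$158,565 × 150%/10⌋ = $23,784. Book value $134,781.
Year 6: ⌊$134,781 × 150%/10⌋ = $20,217. Book value $114,564.
Year 7: ⌊$114,564 × 150%/10⌋ = $17,184. Book value $97,380.

$97,380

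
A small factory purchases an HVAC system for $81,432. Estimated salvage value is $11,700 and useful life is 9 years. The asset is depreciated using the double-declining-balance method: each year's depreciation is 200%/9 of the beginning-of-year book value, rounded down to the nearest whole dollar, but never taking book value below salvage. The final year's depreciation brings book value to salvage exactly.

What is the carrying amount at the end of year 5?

$23,179

Depreciable base = $81,432 − $11,700 = $69,732.
Year 1: ⌊$81,432 × 200%/9⌋ = $18,096. Book value $63,336.
Year 2: ⌊$63,336 × 200%/9⌋ = $14,074. Book value $49,262.
Year 3: ⌊$49,262 × 200%/9⌋ = $10,947. Book value $38,315.
Year 4: ⌊$38,315 × 200%/9⌋ = $8,514. Book value $29,801.
Year 5: ⌊$29,801 × 200%/9⌋ = $6,622. Book value $23,179.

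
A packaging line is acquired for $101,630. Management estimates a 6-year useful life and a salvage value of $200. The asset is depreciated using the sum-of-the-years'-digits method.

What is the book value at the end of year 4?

Depreciable base = $101,630 − $200 = $101,430.
Sum of the years' digits = 6+5+4+3+2+1 = 21.
Year 1: $101,430 × 6/21 = $28,980. Book value $72,650.
Year 2: $101,430 × 5/21 = $24,150. Book value $48,500.
Year 3: $101,430 × 4/21 = $19,320. Book value $29,180.
Year 4: $101,430 × 3/21 = $14,490. Book value $14,690.

$14,690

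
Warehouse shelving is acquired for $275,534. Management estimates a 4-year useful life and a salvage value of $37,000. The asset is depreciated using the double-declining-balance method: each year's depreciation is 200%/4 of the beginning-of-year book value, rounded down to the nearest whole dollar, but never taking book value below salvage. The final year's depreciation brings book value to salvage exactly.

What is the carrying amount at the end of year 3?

Depreciable base = $275,534 − $37,000 = $238,534.
Year 1: ⌊$275,534 × 200%/4⌋ = $137,767. Book value $137,767.
Year 2: ⌊$137,767 × 200%/4⌋ = $68,883. Book value $68,884.
Year 3: ⌊$68,884 × 200%/4⌋ = $34,442, capped at $31,884. Book value $37,000.

$37,000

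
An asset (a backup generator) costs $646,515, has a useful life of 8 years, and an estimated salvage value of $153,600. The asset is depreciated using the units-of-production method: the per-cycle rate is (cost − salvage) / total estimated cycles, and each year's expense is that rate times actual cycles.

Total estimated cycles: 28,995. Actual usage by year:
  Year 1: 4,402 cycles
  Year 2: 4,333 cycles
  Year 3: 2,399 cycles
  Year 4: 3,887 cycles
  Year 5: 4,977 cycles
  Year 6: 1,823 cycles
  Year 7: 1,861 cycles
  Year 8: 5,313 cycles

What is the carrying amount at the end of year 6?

$275,558

Depreciable base = $646,515 − $153,600 = $492,915.
Rate = $492,915 / 28,995 cycles = $17 per cycle.
Year 1: 4,402 × $17 = $74,834. Book value $571,681.
Year 2: 4,333 × $17 = $73,661. Book value $498,020.
Year 3: 2,399 × $17 = $40,783. Book value $457,237.
Year 4: 3,887 × $17 = $66,079. Book value $391,158.
Year 5: 4,977 × $17 = $84,609. Book value $306,549.
Year 6: 1,823 × $17 = $30,991. Book value $275,558.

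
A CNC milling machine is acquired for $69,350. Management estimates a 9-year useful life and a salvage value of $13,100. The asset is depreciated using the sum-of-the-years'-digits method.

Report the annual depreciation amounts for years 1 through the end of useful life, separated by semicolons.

Depreciable base = $69,350 − $13,100 = $56,250.
Sum of the years' digits = 9+8+7+6+5+4+3+2+1 = 45.
Year 1: $56,250 × 9/45 = $11,250. Book value $58,100.
Year 2: $56,250 × 8/45 = $10,000. Book value $48,100.
Year 3: $56,250 × 7/45 = $8,750. Book value $39,350.
Year 4: $56,250 × 6/45 = $7,500. Book value $31,850.
Year 5: $56,250 × 5/45 = $6,250. Book value $25,600.
Year 6: $56,250 × 4/45 = $5,000. Book value $20,600.
Year 7: $56,250 × 3/45 = $3,750. Book value $16,850.
Year 8: $56,250 × 2/45 = $2,500. Book value $14,350.
Year 9: $56,250 × 1/45 = $1,250. Book value $13,100.

$11,250; $10,000; $8,750; $7,500; $6,250; $5,000; $3,750; $2,500; $1,250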